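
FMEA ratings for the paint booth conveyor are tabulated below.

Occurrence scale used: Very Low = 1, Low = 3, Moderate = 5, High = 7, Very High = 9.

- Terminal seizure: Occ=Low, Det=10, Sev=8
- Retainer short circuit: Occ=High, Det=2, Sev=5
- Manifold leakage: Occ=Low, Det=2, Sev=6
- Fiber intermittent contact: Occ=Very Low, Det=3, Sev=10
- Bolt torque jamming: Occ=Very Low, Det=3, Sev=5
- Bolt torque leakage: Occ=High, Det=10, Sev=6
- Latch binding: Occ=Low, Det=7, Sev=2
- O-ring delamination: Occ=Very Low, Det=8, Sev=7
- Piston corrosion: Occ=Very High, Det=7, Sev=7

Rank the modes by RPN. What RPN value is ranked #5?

RPN = Severity × Occurrence × Detection:
  Terminal seizure: 8 × 3 × 10 = 240
  Retainer short circuit: 5 × 7 × 2 = 70
  Manifold leakage: 6 × 3 × 2 = 36
  Fiber intermittent contact: 10 × 1 × 3 = 30
  Bolt torque jamming: 5 × 1 × 3 = 15
  Bolt torque leakage: 6 × 7 × 10 = 420
  Latch binding: 2 × 3 × 7 = 42
  O-ring delamination: 7 × 1 × 8 = 56
  Piston corrosion: 7 × 9 × 7 = 441
Sorted descending: 441, 420, 240, 70, 56, 42, 36, 30, 15.
The fifth-highest RPN is 56 (O-ring delamination).

56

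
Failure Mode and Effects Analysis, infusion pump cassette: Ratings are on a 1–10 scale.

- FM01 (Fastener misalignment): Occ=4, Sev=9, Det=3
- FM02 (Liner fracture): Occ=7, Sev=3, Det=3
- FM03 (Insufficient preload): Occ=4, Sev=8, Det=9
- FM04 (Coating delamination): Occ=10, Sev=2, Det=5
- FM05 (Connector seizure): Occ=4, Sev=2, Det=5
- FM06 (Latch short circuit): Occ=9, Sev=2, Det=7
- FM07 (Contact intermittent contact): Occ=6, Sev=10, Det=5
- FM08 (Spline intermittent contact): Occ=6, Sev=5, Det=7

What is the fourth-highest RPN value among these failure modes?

RPN = Severity × Occurrence × Detection:
  FM01: 9 × 4 × 3 = 108
  FM02: 3 × 7 × 3 = 63
  FM03: 8 × 4 × 9 = 288
  FM04: 2 × 10 × 5 = 100
  FM05: 2 × 4 × 5 = 40
  FM06: 2 × 9 × 7 = 126
  FM07: 10 × 6 × 5 = 300
  FM08: 5 × 6 × 7 = 210
Sorted descending: 300, 288, 210, 126, 108, 100, 63, 40.
The fourth-highest RPN is 126 (FM06).

126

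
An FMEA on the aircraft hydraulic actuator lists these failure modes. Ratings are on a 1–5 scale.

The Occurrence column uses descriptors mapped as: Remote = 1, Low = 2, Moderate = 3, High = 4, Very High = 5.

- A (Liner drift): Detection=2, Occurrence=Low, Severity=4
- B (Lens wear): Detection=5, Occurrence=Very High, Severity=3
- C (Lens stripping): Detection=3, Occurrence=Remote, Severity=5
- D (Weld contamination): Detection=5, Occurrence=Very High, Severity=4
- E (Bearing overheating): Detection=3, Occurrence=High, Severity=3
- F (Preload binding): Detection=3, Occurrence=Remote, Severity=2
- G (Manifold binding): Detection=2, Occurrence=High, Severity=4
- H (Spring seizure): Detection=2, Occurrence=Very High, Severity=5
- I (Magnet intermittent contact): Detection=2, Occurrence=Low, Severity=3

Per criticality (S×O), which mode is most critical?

H

Criticality = Severity × Occurrence:
  A: 4 × 2 = 8
  B: 3 × 5 = 15
  C: 5 × 1 = 5
  D: 4 × 5 = 20
  E: 3 × 4 = 12
  F: 2 × 1 = 2
  G: 4 × 4 = 16
  H: 5 × 5 = 25
  I: 3 × 2 = 6
Highest criticality is 25 → H.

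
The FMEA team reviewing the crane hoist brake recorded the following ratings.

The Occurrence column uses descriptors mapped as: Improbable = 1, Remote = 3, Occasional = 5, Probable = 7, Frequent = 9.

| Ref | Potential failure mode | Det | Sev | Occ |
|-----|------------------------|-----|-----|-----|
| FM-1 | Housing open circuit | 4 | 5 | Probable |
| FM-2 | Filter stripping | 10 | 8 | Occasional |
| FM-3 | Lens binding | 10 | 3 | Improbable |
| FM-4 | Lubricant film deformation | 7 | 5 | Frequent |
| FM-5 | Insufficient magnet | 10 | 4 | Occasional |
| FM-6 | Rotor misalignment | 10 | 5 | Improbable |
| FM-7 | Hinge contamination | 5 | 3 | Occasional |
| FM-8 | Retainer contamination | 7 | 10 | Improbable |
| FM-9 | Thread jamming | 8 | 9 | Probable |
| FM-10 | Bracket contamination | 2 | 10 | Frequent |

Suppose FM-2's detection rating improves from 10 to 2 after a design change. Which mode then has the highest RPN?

FM-9

RPN = Severity × Occurrence × Detection:
  FM-1: 5 × 7 × 4 = 140
  FM-2: 8 × 5 × 10 = 400
  FM-3: 3 × 1 × 10 = 30
  FM-4: 5 × 9 × 7 = 315
  FM-5: 4 × 5 × 10 = 200
  FM-6: 5 × 1 × 10 = 50
  FM-7: 3 × 5 × 5 = 75
  FM-8: 10 × 1 × 7 = 70
  FM-9: 9 × 7 × 8 = 504
  FM-10: 10 × 9 × 2 = 180
After action: FM-2 → 8 × 5 × 2 = 80.
Revised RPNs: FM-9=504, FM-4=315, FM-5=200, FM-10=180, FM-1=140, FM-2=80, FM-7=75, FM-8=70, FM-6=50, FM-3=30.
Highest is now FM-9 (504).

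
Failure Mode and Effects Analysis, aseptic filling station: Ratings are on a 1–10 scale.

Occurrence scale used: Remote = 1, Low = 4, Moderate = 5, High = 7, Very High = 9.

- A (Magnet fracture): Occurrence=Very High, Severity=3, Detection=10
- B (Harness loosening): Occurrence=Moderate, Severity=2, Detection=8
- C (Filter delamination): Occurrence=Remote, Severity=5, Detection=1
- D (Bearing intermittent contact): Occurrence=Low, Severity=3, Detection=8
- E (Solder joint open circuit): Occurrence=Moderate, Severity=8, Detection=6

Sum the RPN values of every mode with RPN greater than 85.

606

RPN = Severity × Occurrence × Detection:
  A: 3 × 9 × 10 = 270
  B: 2 × 5 × 8 = 80
  C: 5 × 1 × 1 = 5
  D: 3 × 4 × 8 = 96
  E: 8 × 5 × 6 = 240
RPN > 85: A (270), D (96), E (240).
Sum: 270 + 96 + 240 = 606.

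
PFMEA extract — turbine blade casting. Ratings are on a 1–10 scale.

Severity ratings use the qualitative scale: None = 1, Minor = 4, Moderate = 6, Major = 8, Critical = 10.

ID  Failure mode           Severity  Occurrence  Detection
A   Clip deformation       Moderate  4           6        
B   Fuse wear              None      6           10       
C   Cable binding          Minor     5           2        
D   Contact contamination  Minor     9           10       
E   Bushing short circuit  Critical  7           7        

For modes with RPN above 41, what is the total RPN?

1054

RPN = Severity × Occurrence × Detection:
  A: 6 × 4 × 6 = 144
  B: 1 × 6 × 10 = 60
  C: 4 × 5 × 2 = 40
  D: 4 × 9 × 10 = 360
  E: 10 × 7 × 7 = 490
RPN > 41: A (144), B (60), D (360), E (490).
Sum: 144 + 60 + 360 + 490 = 1054.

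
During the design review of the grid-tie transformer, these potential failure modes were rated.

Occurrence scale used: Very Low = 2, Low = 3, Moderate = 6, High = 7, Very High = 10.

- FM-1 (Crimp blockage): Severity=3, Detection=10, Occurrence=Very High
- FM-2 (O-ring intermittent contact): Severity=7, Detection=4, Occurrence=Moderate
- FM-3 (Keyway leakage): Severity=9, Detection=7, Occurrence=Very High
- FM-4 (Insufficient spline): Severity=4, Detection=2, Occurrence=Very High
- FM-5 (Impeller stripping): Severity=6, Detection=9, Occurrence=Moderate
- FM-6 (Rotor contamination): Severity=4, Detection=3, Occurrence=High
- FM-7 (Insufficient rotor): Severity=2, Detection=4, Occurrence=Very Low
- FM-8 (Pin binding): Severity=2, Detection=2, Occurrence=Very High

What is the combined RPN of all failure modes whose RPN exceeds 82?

RPN = Severity × Occurrence × Detection:
  FM-1: 3 × 10 × 10 = 300
  FM-2: 7 × 6 × 4 = 168
  FM-3: 9 × 10 × 7 = 630
  FM-4: 4 × 10 × 2 = 80
  FM-5: 6 × 6 × 9 = 324
  FM-6: 4 × 7 × 3 = 84
  FM-7: 2 × 2 × 4 = 16
  FM-8: 2 × 10 × 2 = 40
RPN > 82: FM-1 (300), FM-2 (168), FM-3 (630), FM-5 (324), FM-6 (84).
Sum: 300 + 168 + 630 + 324 + 84 = 1506.

1506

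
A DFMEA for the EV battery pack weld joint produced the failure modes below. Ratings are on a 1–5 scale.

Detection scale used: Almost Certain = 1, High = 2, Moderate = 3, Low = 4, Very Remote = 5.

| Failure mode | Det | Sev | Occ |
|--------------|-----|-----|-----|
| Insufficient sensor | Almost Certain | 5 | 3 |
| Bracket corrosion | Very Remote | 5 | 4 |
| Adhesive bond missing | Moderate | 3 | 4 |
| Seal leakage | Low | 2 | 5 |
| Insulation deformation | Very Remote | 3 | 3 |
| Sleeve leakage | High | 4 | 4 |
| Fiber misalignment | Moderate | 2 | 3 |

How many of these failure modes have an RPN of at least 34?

RPN = Severity × Occurrence × Detection:
  Insufficient sensor: 5 × 3 × 1 = 15
  Bracket corrosion: 5 × 4 × 5 = 100
  Adhesive bond missing: 3 × 4 × 3 = 36
  Seal leakage: 2 × 5 × 4 = 40
  Insulation deformation: 3 × 3 × 5 = 45
  Sleeve leakage: 4 × 4 × 2 = 32
  Fiber misalignment: 2 × 3 × 3 = 18
Modes with RPN ≥ 34: Bracket corrosion (100), Adhesive bond missing (36), Seal leakage (40), Insulation deformation (45) → 4.

4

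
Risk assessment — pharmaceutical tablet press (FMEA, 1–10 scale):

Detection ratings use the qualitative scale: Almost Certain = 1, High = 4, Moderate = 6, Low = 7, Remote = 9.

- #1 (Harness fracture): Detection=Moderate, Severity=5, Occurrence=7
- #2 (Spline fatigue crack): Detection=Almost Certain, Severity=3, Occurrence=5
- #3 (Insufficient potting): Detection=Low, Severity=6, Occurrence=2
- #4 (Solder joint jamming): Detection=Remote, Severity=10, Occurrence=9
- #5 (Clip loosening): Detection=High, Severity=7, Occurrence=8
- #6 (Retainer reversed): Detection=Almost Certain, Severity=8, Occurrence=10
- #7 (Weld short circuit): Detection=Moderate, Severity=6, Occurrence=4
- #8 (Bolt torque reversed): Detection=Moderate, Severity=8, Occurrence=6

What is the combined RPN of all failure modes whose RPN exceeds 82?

1760

RPN = Severity × Occurrence × Detection:
  #1: 5 × 7 × 6 = 210
  #2: 3 × 5 × 1 = 15
  #3: 6 × 2 × 7 = 84
  #4: 10 × 9 × 9 = 810
  #5: 7 × 8 × 4 = 224
  #6: 8 × 10 × 1 = 80
  #7: 6 × 4 × 6 = 144
  #8: 8 × 6 × 6 = 288
RPN > 82: #1 (210), #3 (84), #4 (810), #5 (224), #7 (144), #8 (288).
Sum: 210 + 84 + 810 + 224 + 144 + 288 = 1760.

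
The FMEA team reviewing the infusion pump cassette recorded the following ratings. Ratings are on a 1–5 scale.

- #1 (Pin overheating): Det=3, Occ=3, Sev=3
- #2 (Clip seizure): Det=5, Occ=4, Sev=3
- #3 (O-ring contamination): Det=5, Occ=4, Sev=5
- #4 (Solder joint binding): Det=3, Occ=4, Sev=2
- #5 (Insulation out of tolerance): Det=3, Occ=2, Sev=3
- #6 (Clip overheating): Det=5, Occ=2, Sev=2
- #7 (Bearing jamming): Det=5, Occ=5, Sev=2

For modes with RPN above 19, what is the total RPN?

RPN = Severity × Occurrence × Detection:
  #1: 3 × 3 × 3 = 27
  #2: 3 × 4 × 5 = 60
  #3: 5 × 4 × 5 = 100
  #4: 2 × 4 × 3 = 24
  #5: 3 × 2 × 3 = 18
  #6: 2 × 2 × 5 = 20
  #7: 2 × 5 × 5 = 50
RPN > 19: #1 (27), #2 (60), #3 (100), #4 (24), #6 (20), #7 (50).
Sum: 27 + 60 + 100 + 24 + 20 + 50 = 281.

281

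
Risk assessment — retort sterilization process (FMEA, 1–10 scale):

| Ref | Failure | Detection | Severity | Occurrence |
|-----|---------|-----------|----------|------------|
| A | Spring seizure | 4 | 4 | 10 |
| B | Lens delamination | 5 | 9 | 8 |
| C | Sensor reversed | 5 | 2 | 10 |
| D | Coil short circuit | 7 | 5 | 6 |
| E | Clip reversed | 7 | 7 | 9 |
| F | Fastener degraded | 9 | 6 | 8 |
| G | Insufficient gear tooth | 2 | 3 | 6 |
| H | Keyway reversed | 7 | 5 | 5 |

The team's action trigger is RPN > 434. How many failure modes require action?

RPN = Severity × Occurrence × Detection:
  A: 4 × 10 × 4 = 160
  B: 9 × 8 × 5 = 360
  C: 2 × 10 × 5 = 100
  D: 5 × 6 × 7 = 210
  E: 7 × 9 × 7 = 441
  F: 6 × 8 × 9 = 432
  G: 3 × 6 × 2 = 36
  H: 5 × 5 × 7 = 175
Modes with RPN > 434: E (441) → 1.

1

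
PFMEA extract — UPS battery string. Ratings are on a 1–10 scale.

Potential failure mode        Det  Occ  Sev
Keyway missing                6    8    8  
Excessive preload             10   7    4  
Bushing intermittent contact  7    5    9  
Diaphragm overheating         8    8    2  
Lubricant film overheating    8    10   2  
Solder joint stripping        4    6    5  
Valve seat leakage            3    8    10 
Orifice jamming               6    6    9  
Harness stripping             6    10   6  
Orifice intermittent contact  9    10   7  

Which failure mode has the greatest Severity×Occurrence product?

Criticality = Severity × Occurrence:
  Keyway missing: 8 × 8 = 64
  Excessive preload: 4 × 7 = 28
  Bushing intermittent contact: 9 × 5 = 45
  Diaphragm overheating: 2 × 8 = 16
  Lubricant film overheating: 2 × 10 = 20
  Solder joint stripping: 5 × 6 = 30
  Valve seat leakage: 10 × 8 = 80
  Orifice jamming: 9 × 6 = 54
  Harness stripping: 6 × 10 = 60
  Orifice intermittent contact: 7 × 10 = 70
Highest criticality is 80 → Valve seat leakage.

Valve seat leakage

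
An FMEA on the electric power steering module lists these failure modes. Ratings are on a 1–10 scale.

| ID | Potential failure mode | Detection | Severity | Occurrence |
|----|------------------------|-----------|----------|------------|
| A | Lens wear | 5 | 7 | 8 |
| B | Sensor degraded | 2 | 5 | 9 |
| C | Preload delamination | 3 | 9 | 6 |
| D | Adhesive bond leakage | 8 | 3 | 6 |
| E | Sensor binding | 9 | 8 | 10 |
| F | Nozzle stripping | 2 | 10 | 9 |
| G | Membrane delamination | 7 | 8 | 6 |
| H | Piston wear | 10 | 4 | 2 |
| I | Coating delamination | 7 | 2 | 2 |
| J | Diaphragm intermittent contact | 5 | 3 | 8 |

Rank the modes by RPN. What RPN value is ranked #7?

120

RPN = Severity × Occurrence × Detection:
  A: 7 × 8 × 5 = 280
  B: 5 × 9 × 2 = 90
  C: 9 × 6 × 3 = 162
  D: 3 × 6 × 8 = 144
  E: 8 × 10 × 9 = 720
  F: 10 × 9 × 2 = 180
  G: 8 × 6 × 7 = 336
  H: 4 × 2 × 10 = 80
  I: 2 × 2 × 7 = 28
  J: 3 × 8 × 5 = 120
Sorted descending: 720, 336, 280, 180, 162, 144, 120, 90, 80, 28.
The seventh-highest RPN is 120 (J).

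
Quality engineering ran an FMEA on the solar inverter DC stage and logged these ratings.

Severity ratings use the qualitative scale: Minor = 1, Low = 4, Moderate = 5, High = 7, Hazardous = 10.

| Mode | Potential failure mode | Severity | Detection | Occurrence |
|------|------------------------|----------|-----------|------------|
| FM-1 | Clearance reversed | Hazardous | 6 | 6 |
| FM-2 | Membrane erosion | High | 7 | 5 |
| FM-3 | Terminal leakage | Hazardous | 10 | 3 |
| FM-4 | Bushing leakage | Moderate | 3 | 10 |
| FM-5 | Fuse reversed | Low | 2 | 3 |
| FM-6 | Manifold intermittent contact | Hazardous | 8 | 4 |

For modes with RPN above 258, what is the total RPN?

980

RPN = Severity × Occurrence × Detection:
  FM-1: 10 × 6 × 6 = 360
  FM-2: 7 × 5 × 7 = 245
  FM-3: 10 × 3 × 10 = 300
  FM-4: 5 × 10 × 3 = 150
  FM-5: 4 × 3 × 2 = 24
  FM-6: 10 × 4 × 8 = 320
RPN > 258: FM-1 (360), FM-3 (300), FM-6 (320).
Sum: 360 + 300 + 320 = 980.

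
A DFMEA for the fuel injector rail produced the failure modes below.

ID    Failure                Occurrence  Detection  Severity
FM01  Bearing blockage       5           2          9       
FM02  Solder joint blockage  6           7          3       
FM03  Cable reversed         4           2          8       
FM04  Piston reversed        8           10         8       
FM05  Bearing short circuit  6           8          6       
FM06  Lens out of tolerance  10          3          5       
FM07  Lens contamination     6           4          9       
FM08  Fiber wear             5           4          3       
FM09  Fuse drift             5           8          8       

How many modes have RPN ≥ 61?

8

RPN = Severity × Occurrence × Detection:
  FM01: 9 × 5 × 2 = 90
  FM02: 3 × 6 × 7 = 126
  FM03: 8 × 4 × 2 = 64
  FM04: 8 × 8 × 10 = 640
  FM05: 6 × 6 × 8 = 288
  FM06: 5 × 10 × 3 = 150
  FM07: 9 × 6 × 4 = 216
  FM08: 3 × 5 × 4 = 60
  FM09: 8 × 5 × 8 = 320
Modes with RPN ≥ 61: FM01 (90), FM02 (126), FM03 (64), FM04 (640), FM05 (288), FM06 (150), FM07 (216), FM09 (320) → 8.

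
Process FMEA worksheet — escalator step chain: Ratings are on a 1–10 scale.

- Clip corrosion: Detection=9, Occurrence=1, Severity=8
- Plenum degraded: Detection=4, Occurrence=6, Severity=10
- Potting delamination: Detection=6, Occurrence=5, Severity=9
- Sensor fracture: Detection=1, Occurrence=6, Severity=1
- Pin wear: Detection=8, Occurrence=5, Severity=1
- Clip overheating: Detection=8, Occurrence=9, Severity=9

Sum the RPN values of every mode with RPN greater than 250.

918

RPN = Severity × Occurrence × Detection:
  Clip corrosion: 8 × 1 × 9 = 72
  Plenum degraded: 10 × 6 × 4 = 240
  Potting delamination: 9 × 5 × 6 = 270
  Sensor fracture: 1 × 6 × 1 = 6
  Pin wear: 1 × 5 × 8 = 40
  Clip overheating: 9 × 9 × 8 = 648
RPN > 250: Potting delamination (270), Clip overheating (648).
Sum: 270 + 648 = 918.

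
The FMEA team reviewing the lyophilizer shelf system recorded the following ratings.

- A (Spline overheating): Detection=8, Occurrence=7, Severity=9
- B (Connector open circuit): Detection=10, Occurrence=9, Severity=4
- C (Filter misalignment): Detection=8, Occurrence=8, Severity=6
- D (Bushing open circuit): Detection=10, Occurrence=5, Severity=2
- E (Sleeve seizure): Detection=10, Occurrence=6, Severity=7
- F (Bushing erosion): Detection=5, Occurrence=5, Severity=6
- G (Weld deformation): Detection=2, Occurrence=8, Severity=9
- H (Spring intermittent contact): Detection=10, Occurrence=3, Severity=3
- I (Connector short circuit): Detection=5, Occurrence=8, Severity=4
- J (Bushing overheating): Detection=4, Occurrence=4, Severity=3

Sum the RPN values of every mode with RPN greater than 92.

2222

RPN = Severity × Occurrence × Detection:
  A: 9 × 7 × 8 = 504
  B: 4 × 9 × 10 = 360
  C: 6 × 8 × 8 = 384
  D: 2 × 5 × 10 = 100
  E: 7 × 6 × 10 = 420
  F: 6 × 5 × 5 = 150
  G: 9 × 8 × 2 = 144
  H: 3 × 3 × 10 = 90
  I: 4 × 8 × 5 = 160
  J: 3 × 4 × 4 = 48
RPN > 92: A (504), B (360), C (384), D (100), E (420), F (150), G (144), I (160).
Sum: 504 + 360 + 384 + 100 + 420 + 150 + 144 + 160 = 2222.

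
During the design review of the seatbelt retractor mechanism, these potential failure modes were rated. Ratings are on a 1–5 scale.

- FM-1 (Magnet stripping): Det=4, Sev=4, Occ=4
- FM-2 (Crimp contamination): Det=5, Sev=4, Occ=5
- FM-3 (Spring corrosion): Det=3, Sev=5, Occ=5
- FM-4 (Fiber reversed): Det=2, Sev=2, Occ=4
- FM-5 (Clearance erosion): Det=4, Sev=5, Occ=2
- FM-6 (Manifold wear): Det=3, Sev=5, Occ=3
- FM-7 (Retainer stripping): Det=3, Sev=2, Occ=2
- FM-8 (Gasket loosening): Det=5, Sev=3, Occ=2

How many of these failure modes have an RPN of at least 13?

RPN = Severity × Occurrence × Detection:
  FM-1: 4 × 4 × 4 = 64
  FM-2: 4 × 5 × 5 = 100
  FM-3: 5 × 5 × 3 = 75
  FM-4: 2 × 4 × 2 = 16
  FM-5: 5 × 2 × 4 = 40
  FM-6: 5 × 3 × 3 = 45
  FM-7: 2 × 2 × 3 = 12
  FM-8: 3 × 2 × 5 = 30
Modes with RPN ≥ 13: FM-1 (64), FM-2 (100), FM-3 (75), FM-4 (16), FM-5 (40), FM-6 (45), FM-8 (30) → 7.

7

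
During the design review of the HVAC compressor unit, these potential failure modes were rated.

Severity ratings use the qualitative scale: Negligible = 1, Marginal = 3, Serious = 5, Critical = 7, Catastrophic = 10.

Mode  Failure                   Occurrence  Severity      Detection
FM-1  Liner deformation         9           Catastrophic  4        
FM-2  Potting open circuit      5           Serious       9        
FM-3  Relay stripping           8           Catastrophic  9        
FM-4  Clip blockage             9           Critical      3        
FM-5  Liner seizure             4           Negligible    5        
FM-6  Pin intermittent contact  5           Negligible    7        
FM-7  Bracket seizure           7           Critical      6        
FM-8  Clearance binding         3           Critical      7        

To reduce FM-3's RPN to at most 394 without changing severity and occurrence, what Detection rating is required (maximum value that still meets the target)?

4

FM-3: S=10, O=8, D=9 → current RPN = 720.
Fixed product = 80. Need 80 × D ≤ 394, so D ≤ 394/80 = 4.92.
Maximum integer Detection rating = 4 (gives RPN 320; D=5 would give 400 > 394).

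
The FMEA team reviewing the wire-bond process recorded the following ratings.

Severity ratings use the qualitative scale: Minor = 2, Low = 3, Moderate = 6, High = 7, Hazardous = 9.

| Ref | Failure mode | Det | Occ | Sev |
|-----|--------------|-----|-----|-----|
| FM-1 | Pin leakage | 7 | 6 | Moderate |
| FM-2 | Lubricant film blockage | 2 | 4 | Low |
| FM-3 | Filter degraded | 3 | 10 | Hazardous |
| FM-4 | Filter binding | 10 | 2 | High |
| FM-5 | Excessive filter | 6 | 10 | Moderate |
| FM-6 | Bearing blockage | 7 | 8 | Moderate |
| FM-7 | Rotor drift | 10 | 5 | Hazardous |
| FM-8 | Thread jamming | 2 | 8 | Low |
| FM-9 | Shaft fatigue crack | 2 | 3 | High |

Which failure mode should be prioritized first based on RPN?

RPN = Severity × Occurrence × Detection:
  FM-1: 6 × 6 × 7 = 252
  FM-2: 3 × 4 × 2 = 24
  FM-3: 9 × 10 × 3 = 270
  FM-4: 7 × 2 × 10 = 140
  FM-5: 6 × 10 × 6 = 360
  FM-6: 6 × 8 × 7 = 336
  FM-7: 9 × 5 × 10 = 450
  FM-8: 3 × 8 × 2 = 48
  FM-9: 7 × 3 × 2 = 42
Highest RPN is 450 → FM-7.

FM-7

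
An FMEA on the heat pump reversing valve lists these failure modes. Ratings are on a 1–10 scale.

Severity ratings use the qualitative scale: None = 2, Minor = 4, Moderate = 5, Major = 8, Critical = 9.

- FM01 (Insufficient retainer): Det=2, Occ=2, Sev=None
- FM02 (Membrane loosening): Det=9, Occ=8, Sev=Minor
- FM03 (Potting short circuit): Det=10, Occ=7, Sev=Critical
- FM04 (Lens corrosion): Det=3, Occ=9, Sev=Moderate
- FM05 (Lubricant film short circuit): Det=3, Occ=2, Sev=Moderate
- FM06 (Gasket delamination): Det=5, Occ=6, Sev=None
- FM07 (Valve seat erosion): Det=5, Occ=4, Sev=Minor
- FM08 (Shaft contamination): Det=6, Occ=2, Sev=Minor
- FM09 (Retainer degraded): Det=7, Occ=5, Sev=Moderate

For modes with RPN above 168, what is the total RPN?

1093

RPN = Severity × Occurrence × Detection:
  FM01: 2 × 2 × 2 = 8
  FM02: 4 × 8 × 9 = 288
  FM03: 9 × 7 × 10 = 630
  FM04: 5 × 9 × 3 = 135
  FM05: 5 × 2 × 3 = 30
  FM06: 2 × 6 × 5 = 60
  FM07: 4 × 4 × 5 = 80
  FM08: 4 × 2 × 6 = 48
  FM09: 5 × 5 × 7 = 175
RPN > 168: FM02 (288), FM03 (630), FM09 (175).
Sum: 288 + 630 + 175 = 1093.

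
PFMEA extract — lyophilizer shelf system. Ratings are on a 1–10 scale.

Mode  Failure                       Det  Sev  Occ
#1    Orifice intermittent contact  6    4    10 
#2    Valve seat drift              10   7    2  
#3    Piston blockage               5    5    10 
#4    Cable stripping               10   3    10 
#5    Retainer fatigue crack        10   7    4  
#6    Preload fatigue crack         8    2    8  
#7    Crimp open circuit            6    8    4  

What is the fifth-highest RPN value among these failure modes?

192

RPN = Severity × Occurrence × Detection:
  #1: 4 × 10 × 6 = 240
  #2: 7 × 2 × 10 = 140
  #3: 5 × 10 × 5 = 250
  #4: 3 × 10 × 10 = 300
  #5: 7 × 4 × 10 = 280
  #6: 2 × 8 × 8 = 128
  #7: 8 × 4 × 6 = 192
Sorted descending: 300, 280, 250, 240, 192, 140, 128.
The fifth-highest RPN is 192 (#7).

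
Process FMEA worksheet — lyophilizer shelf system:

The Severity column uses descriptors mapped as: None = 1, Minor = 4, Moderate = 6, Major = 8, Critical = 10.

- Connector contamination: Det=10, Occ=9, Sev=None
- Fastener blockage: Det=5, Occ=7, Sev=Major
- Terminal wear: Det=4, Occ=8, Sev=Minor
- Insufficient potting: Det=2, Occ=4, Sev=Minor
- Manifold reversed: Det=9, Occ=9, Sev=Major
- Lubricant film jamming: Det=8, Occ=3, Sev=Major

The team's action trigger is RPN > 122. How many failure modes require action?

RPN = Severity × Occurrence × Detection:
  Connector contamination: 1 × 9 × 10 = 90
  Fastener blockage: 8 × 7 × 5 = 280
  Terminal wear: 4 × 8 × 4 = 128
  Insufficient potting: 4 × 4 × 2 = 32
  Manifold reversed: 8 × 9 × 9 = 648
  Lubricant film jamming: 8 × 3 × 8 = 192
Modes with RPN > 122: Fastener blockage (280), Terminal wear (128), Manifold reversed (648), Lubricant film jamming (192) → 4.

4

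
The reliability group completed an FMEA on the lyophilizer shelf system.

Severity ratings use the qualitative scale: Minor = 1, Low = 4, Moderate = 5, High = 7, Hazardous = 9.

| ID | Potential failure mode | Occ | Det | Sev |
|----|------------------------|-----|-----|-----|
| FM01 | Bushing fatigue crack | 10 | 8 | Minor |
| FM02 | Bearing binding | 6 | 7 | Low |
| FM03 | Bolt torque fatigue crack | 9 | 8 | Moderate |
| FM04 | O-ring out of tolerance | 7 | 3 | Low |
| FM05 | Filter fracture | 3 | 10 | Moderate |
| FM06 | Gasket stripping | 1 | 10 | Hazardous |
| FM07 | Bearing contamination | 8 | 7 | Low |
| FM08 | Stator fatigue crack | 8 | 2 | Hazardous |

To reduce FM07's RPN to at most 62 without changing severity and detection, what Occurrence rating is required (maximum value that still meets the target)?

2

FM07: S=4, O=8, D=7 → current RPN = 224.
Fixed product = 28. Need 28 × O ≤ 62, so O ≤ 62/28 = 2.21.
Maximum integer Occurrence rating = 2 (gives RPN 56; O=3 would give 84 > 62).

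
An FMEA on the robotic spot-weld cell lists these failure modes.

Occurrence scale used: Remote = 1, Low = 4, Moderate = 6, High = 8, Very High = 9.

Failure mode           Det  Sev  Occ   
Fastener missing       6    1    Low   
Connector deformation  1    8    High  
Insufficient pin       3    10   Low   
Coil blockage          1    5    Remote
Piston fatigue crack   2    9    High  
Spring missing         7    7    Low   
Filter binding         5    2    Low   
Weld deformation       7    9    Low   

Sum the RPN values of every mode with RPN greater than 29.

RPN = Severity × Occurrence × Detection:
  Fastener missing: 1 × 4 × 6 = 24
  Connector deformation: 8 × 8 × 1 = 64
  Insufficient pin: 10 × 4 × 3 = 120
  Coil blockage: 5 × 1 × 1 = 5
  Piston fatigue crack: 9 × 8 × 2 = 144
  Spring missing: 7 × 4 × 7 = 196
  Filter binding: 2 × 4 × 5 = 40
  Weld deformation: 9 × 4 × 7 = 252
RPN > 29: Connector deformation (64), Insufficient pin (120), Piston fatigue crack (144), Spring missing (196), Filter binding (40), Weld deformation (252).
Sum: 64 + 120 + 144 + 196 + 40 + 252 = 816.

816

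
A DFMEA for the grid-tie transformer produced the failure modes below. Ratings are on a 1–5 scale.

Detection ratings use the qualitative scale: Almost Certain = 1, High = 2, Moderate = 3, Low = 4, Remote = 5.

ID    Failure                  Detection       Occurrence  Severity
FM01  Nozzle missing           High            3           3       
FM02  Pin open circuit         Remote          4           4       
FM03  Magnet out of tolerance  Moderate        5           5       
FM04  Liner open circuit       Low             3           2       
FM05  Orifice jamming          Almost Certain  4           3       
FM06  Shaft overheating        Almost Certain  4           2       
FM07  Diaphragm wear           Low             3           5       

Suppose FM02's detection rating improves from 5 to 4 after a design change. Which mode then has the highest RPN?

FM03

RPN = Severity × Occurrence × Detection:
  FM01: 3 × 3 × 2 = 18
  FM02: 4 × 4 × 5 = 80
  FM03: 5 × 5 × 3 = 75
  FM04: 2 × 3 × 4 = 24
  FM05: 3 × 4 × 1 = 12
  FM06: 2 × 4 × 1 = 8
  FM07: 5 × 3 × 4 = 60
After action: FM02 → 4 × 4 × 4 = 64.
Revised RPNs: FM03=75, FM02=64, FM07=60, FM04=24, FM01=18, FM05=12, FM06=8.
Highest is now FM03 (75).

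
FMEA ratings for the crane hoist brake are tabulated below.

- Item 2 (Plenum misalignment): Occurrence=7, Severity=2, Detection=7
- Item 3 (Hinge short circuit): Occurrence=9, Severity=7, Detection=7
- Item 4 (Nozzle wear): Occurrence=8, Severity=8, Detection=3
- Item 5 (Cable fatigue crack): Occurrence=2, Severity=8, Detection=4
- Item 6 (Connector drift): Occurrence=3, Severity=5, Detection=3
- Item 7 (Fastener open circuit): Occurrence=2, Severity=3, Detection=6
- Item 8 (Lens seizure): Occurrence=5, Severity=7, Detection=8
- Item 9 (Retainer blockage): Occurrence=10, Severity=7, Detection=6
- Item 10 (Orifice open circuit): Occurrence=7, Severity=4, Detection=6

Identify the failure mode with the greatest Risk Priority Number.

RPN = Severity × Occurrence × Detection:
  Item 2: 2 × 7 × 7 = 98
  Item 3: 7 × 9 × 7 = 441
  Item 4: 8 × 8 × 3 = 192
  Item 5: 8 × 2 × 4 = 64
  Item 6: 5 × 3 × 3 = 45
  Item 7: 3 × 2 × 6 = 36
  Item 8: 7 × 5 × 8 = 280
  Item 9: 7 × 10 × 6 = 420
  Item 10: 4 × 7 × 6 = 168
Highest RPN is 441 → Item 3.

Item 3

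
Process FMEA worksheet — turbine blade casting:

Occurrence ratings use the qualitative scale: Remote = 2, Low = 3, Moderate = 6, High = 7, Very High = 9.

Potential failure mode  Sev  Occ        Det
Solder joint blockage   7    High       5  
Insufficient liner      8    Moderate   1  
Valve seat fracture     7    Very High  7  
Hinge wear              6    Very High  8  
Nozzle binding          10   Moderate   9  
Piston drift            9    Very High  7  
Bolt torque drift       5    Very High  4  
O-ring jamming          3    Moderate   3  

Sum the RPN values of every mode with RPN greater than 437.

1548

RPN = Severity × Occurrence × Detection:
  Solder joint blockage: 7 × 7 × 5 = 245
  Insufficient liner: 8 × 6 × 1 = 48
  Valve seat fracture: 7 × 9 × 7 = 441
  Hinge wear: 6 × 9 × 8 = 432
  Nozzle binding: 10 × 6 × 9 = 540
  Piston drift: 9 × 9 × 7 = 567
  Bolt torque drift: 5 × 9 × 4 = 180
  O-ring jamming: 3 × 6 × 3 = 54
RPN > 437: Valve seat fracture (441), Nozzle binding (540), Piston drift (567).
Sum: 441 + 540 + 567 = 1548.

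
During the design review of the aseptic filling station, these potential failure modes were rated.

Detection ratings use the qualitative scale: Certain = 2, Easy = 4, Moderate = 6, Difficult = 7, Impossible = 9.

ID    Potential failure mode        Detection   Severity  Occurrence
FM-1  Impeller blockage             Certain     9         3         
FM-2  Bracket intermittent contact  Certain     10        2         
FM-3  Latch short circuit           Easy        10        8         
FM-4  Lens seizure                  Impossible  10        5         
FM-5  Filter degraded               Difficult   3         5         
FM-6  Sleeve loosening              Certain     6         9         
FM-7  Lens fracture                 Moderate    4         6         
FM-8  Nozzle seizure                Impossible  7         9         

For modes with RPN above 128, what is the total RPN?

RPN = Severity × Occurrence × Detection:
  FM-1: 9 × 3 × 2 = 54
  FM-2: 10 × 2 × 2 = 40
  FM-3: 10 × 8 × 4 = 320
  FM-4: 10 × 5 × 9 = 450
  FM-5: 3 × 5 × 7 = 105
  FM-6: 6 × 9 × 2 = 108
  FM-7: 4 × 6 × 6 = 144
  FM-8: 7 × 9 × 9 = 567
RPN > 128: FM-3 (320), FM-4 (450), FM-7 (144), FM-8 (567).
Sum: 320 + 450 + 144 + 567 = 1481.

1481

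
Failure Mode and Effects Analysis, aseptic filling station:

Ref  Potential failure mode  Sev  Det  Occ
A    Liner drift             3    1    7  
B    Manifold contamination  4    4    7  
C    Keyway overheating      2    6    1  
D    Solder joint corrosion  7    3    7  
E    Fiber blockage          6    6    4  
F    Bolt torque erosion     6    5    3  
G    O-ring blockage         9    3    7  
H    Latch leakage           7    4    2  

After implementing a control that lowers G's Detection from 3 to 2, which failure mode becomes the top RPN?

D

RPN = Severity × Occurrence × Detection:
  A: 3 × 7 × 1 = 21
  B: 4 × 7 × 4 = 112
  C: 2 × 1 × 6 = 12
  D: 7 × 7 × 3 = 147
  E: 6 × 4 × 6 = 144
  F: 6 × 3 × 5 = 90
  G: 9 × 7 × 3 = 189
  H: 7 × 2 × 4 = 56
After action: G → 9 × 7 × 2 = 126.
Revised RPNs: D=147, E=144, G=126, B=112, F=90, H=56, A=21, C=12.
Highest is now D (147).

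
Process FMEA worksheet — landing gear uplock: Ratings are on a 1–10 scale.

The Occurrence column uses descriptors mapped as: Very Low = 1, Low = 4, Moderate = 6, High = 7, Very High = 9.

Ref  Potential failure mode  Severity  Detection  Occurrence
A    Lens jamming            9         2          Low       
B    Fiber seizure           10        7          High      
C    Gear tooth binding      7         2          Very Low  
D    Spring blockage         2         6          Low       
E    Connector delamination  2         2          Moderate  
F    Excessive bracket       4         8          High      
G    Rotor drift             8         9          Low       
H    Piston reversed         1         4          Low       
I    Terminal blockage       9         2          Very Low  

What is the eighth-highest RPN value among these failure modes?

16

RPN = Severity × Occurrence × Detection:
  A: 9 × 4 × 2 = 72
  B: 10 × 7 × 7 = 490
  C: 7 × 1 × 2 = 14
  D: 2 × 4 × 6 = 48
  E: 2 × 6 × 2 = 24
  F: 4 × 7 × 8 = 224
  G: 8 × 4 × 9 = 288
  H: 1 × 4 × 4 = 16
  I: 9 × 1 × 2 = 18
Sorted descending: 490, 288, 224, 72, 48, 24, 18, 16, 14.
The eighth-highest RPN is 16 (H).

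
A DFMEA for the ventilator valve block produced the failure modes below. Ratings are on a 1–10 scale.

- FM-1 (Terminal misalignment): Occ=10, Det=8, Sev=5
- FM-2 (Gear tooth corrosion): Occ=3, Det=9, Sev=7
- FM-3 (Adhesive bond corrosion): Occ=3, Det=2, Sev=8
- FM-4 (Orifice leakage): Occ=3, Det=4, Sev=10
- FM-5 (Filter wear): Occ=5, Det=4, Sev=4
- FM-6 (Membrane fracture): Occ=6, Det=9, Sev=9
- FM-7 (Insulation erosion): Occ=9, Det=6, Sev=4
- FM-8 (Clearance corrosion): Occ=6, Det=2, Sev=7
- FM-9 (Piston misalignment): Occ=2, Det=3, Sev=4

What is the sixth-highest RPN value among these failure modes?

84

RPN = Severity × Occurrence × Detection:
  FM-1: 5 × 10 × 8 = 400
  FM-2: 7 × 3 × 9 = 189
  FM-3: 8 × 3 × 2 = 48
  FM-4: 10 × 3 × 4 = 120
  FM-5: 4 × 5 × 4 = 80
  FM-6: 9 × 6 × 9 = 486
  FM-7: 4 × 9 × 6 = 216
  FM-8: 7 × 6 × 2 = 84
  FM-9: 4 × 2 × 3 = 24
Sorted descending: 486, 400, 216, 189, 120, 84, 80, 48, 24.
The sixth-highest RPN is 84 (FM-8).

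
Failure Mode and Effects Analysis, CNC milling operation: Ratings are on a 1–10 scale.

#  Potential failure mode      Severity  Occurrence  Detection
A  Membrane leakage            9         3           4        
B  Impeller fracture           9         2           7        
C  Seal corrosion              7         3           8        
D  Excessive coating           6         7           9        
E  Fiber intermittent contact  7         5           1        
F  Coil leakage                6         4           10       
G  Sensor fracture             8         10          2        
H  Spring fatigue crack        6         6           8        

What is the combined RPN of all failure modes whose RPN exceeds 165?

RPN = Severity × Occurrence × Detection:
  A: 9 × 3 × 4 = 108
  B: 9 × 2 × 7 = 126
  C: 7 × 3 × 8 = 168
  D: 6 × 7 × 9 = 378
  E: 7 × 5 × 1 = 35
  F: 6 × 4 × 10 = 240
  G: 8 × 10 × 2 = 160
  H: 6 × 6 × 8 = 288
RPN > 165: C (168), D (378), F (240), H (288).
Sum: 168 + 378 + 240 + 288 = 1074.

1074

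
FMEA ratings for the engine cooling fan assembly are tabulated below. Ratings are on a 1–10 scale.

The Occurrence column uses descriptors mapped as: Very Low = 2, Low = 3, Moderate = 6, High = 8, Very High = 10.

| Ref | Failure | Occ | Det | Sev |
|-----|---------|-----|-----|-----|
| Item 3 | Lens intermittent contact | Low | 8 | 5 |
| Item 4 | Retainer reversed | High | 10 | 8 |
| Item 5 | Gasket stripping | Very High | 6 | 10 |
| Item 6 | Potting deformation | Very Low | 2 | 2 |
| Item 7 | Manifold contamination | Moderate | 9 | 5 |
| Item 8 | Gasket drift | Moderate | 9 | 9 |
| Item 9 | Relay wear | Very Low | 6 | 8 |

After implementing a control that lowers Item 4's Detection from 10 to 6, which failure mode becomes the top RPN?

RPN = Severity × Occurrence × Detection:
  Item 3: 5 × 3 × 8 = 120
  Item 4: 8 × 8 × 10 = 640
  Item 5: 10 × 10 × 6 = 600
  Item 6: 2 × 2 × 2 = 8
  Item 7: 5 × 6 × 9 = 270
  Item 8: 9 × 6 × 9 = 486
  Item 9: 8 × 2 × 6 = 96
After action: Item 4 → 8 × 8 × 6 = 384.
Revised RPNs: Item 5=600, Item 8=486, Item 4=384, Item 7=270, Item 3=120, Item 9=96, Item 6=8.
Highest is now Item 5 (600).

Item 5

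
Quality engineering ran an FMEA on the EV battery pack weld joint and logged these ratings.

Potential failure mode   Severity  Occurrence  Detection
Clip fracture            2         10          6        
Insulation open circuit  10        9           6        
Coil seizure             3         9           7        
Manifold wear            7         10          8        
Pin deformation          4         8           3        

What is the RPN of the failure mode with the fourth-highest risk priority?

RPN = Severity × Occurrence × Detection:
  Clip fracture: 2 × 10 × 6 = 120
  Insulation open circuit: 10 × 9 × 6 = 540
  Coil seizure: 3 × 9 × 7 = 189
  Manifold wear: 7 × 10 × 8 = 560
  Pin deformation: 4 × 8 × 3 = 96
Sorted descending: 560, 540, 189, 120, 96.
The fourth-highest RPN is 120 (Clip fracture).

120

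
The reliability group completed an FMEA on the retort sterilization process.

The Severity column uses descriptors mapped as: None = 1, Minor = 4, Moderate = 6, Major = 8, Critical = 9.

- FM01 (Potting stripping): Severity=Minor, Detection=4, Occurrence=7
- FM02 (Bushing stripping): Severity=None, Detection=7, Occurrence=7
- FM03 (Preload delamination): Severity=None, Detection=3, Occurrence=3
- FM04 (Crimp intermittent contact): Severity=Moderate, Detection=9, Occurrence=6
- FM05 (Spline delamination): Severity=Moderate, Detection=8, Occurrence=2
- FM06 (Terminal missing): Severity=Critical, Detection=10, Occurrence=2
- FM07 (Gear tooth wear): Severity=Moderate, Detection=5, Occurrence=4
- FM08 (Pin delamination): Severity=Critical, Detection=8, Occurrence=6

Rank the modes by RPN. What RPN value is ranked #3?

RPN = Severity × Occurrence × Detection:
  FM01: 4 × 7 × 4 = 112
  FM02: 1 × 7 × 7 = 49
  FM03: 1 × 3 × 3 = 9
  FM04: 6 × 6 × 9 = 324
  FM05: 6 × 2 × 8 = 96
  FM06: 9 × 2 × 10 = 180
  FM07: 6 × 4 × 5 = 120
  FM08: 9 × 6 × 8 = 432
Sorted descending: 432, 324, 180, 120, 112, 96, 49, 9.
The third-highest RPN is 180 (FM06).

180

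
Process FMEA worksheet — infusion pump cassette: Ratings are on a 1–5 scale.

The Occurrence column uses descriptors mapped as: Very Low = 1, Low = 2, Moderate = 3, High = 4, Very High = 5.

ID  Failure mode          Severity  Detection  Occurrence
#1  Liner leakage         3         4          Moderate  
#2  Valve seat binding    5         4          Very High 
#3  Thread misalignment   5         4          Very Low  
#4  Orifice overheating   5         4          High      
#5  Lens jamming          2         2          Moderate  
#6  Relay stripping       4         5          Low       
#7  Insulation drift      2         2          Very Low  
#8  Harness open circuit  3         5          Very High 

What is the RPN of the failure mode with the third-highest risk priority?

RPN = Severity × Occurrence × Detection:
  #1: 3 × 3 × 4 = 36
  #2: 5 × 5 × 4 = 100
  #3: 5 × 1 × 4 = 20
  #4: 5 × 4 × 4 = 80
  #5: 2 × 3 × 2 = 12
  #6: 4 × 2 × 5 = 40
  #7: 2 × 1 × 2 = 4
  #8: 3 × 5 × 5 = 75
Sorted descending: 100, 80, 75, 40, 36, 20, 12, 4.
The third-highest RPN is 75 (#8).

75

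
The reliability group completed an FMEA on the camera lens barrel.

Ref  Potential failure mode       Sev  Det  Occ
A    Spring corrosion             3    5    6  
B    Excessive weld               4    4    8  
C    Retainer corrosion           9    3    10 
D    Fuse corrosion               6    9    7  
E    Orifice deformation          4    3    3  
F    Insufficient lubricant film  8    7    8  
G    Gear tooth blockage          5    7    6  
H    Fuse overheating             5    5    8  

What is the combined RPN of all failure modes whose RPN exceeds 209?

RPN = Severity × Occurrence × Detection:
  A: 3 × 6 × 5 = 90
  B: 4 × 8 × 4 = 128
  C: 9 × 10 × 3 = 270
  D: 6 × 7 × 9 = 378
  E: 4 × 3 × 3 = 36
  F: 8 × 8 × 7 = 448
  G: 5 × 6 × 7 = 210
  H: 5 × 8 × 5 = 200
RPN > 209: C (270), D (378), F (448), G (210).
Sum: 270 + 378 + 448 + 210 = 1306.

1306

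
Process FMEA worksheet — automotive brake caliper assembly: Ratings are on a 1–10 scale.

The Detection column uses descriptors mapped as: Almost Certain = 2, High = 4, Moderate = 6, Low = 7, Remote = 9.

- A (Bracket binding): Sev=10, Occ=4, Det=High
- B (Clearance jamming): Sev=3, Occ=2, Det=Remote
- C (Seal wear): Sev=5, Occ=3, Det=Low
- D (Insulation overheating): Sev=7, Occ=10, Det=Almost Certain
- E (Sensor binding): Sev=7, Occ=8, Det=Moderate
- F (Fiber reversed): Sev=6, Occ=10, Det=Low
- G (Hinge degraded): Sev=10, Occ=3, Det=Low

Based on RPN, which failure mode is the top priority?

RPN = Severity × Occurrence × Detection:
  A: 10 × 4 × 4 = 160
  B: 3 × 2 × 9 = 54
  C: 5 × 3 × 7 = 105
  D: 7 × 10 × 2 = 140
  E: 7 × 8 × 6 = 336
  F: 6 × 10 × 7 = 420
  G: 10 × 3 × 7 = 210
Highest RPN is 420 → F.

F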